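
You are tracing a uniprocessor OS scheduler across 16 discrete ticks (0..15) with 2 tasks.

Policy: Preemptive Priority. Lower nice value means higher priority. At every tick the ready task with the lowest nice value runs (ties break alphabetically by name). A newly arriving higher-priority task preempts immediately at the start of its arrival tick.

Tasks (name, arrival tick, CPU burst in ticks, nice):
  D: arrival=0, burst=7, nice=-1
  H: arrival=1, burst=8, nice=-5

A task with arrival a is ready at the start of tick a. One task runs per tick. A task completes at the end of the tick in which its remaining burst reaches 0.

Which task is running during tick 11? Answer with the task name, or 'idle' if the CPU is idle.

running at tick 11 = D

t=0: ready={D} → run D
t=1: ready={D,H} → run H
t=2: ready={D,H} → run H
t=3: ready={D,H} → run H
t=4: ready={D,H} → run H
t=5: ready={D,H} → run H
t=6: ready={D,H} → run H
t=7: ready={D,H} → run H
t=8: ready={D,H} → run H
t=9: ready={D} → run D
t=10: ready={D} → run D
t=11: ready={D} → run D
t=12: ready={D} → run D
t=13: ready={D} → run D
t=14: ready={D} → run D
t=15: (idle)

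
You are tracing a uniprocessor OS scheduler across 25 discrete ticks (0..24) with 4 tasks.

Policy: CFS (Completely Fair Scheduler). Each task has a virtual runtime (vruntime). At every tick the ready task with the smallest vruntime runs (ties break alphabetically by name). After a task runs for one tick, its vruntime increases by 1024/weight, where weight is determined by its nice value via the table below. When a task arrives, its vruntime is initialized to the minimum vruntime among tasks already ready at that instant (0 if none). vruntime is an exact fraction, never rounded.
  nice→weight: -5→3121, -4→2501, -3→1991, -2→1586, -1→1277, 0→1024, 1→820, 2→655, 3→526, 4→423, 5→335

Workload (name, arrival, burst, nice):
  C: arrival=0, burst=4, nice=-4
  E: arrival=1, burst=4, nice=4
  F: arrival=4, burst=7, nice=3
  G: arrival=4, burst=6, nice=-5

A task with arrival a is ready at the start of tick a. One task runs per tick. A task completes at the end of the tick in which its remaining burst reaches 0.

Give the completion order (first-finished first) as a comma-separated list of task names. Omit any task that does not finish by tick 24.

t=0: vr[C=0] → run C
t=1: vr[C=1024/2501 E=1024/2501] → run C
t=2: vr[C=2048/2501 E=1024/2501] → run E
t=3: vr[C=2048/2501 E=2994176/1057923] → run C
t=4: vr[C=3072/2501 E=2994176/1057923 F=3072/2501 G=3072/2501] → run C
t=5: vr[E=2994176/1057923 F=3072/2501 G=3072/2501] → run F
t=6: vr[E=2994176/1057923 F=2088448/657763 G=3072/2501] → run G
t=7: vr[E=2994176/1057923 F=2088448/657763 G=12148736/7805621] → run G
t=8: vr[E=2994176/1057923 F=2088448/657763 G=14709760/7805621] → run G
t=9: vr[E=2994176/1057923 F=2088448/657763 G=17270784/7805621] → run G
t=10: vr[E=2994176/1057923 F=2088448/657763 G=19831808/7805621] → run G
t=11: vr[E=2994176/1057923 F=2088448/657763 G=22392832/7805621] → run E
t=12: vr[E=5555200/1057923 F=2088448/657763 G=22392832/7805621] → run G
t=13: vr[E=5555200/1057923 F=2088448/657763] → run F
t=14: vr[E=5555200/1057923 F=3368960/657763] → run F
t=15: vr[E=5555200/1057923 F=4649472/657763] → run E
t=16: vr[E=2705408/352641 F=4649472/657763] → run F
t=17: vr[E=2705408/352641 F=5929984/657763] → run E
t=18: vr[F=5929984/657763] → run F
t=19: vr[F=7210496/657763] → run F
t=20: vr[F=8491008/657763] → run F
t=21: (idle)
t=22: (idle)
t=23: (idle)
t=24: (idle)

completion order = C, G, E, F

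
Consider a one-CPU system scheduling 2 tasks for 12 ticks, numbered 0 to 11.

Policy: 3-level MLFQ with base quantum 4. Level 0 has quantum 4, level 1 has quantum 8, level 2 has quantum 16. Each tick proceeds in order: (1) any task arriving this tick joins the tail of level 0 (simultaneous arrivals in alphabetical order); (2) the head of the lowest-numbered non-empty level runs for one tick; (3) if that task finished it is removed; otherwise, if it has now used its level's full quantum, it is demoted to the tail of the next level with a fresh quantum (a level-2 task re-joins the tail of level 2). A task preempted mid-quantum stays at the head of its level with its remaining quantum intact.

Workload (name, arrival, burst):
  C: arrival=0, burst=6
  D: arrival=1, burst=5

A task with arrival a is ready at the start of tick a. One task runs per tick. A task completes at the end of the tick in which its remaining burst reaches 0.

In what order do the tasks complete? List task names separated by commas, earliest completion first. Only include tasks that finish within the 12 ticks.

completion order = C, D

t=0: L0/L1/L2 = C/-/- → run C
t=1: L0/L1/L2 = CD/-/- → run C
t=2: L0/L1/L2 = CD/-/- → run C
t=3: L0/L1/L2 = CD/-/- → run C
t=4: L0/L1/L2 = D/C/- → run D
t=5: L0/L1/L2 = D/C/- → run D
t=6: L0/L1/L2 = D/C/- → run D
t=7: L0/L1/L2 = D/C/- → run D
t=8: L0/L1/L2 = -/CD/- → run C
t=9: L0/L1/L2 = -/CD/- → run C
t=10: L0/L1/L2 = -/D/- → run D
t=11: (idle)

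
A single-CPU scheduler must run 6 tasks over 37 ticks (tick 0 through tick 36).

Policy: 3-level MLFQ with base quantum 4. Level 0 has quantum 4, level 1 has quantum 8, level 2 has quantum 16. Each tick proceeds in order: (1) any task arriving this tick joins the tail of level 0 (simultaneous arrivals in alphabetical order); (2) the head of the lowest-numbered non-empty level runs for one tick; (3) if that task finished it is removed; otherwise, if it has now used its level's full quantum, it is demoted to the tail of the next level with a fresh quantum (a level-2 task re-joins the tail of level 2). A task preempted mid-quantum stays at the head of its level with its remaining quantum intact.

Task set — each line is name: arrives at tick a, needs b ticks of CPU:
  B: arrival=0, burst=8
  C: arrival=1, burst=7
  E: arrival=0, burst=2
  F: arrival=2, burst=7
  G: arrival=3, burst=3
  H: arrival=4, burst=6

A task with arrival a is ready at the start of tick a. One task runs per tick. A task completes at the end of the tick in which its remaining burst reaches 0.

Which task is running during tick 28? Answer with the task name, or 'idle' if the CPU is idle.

t=0: L0/L1/L2 = BE/-/- → run B
t=1: L0/L1/L2 = BEC/-/- → run B
t=2: L0/L1/L2 = BECF/-/- → run B
t=3: L0/L1/L2 = BECFG/-/- → run B
t=4: L0/L1/L2 = ECFGH/B/- → run E
t=5: L0/L1/L2 = ECFGH/B/- → run E
t=6: L0/L1/L2 = CFGH/B/- → run C
t=7: L0/L1/L2 = CFGH/B/- → run C
t=8: L0/L1/L2 = CFGH/B/- → run C
t=9: L0/L1/L2 = CFGH/B/- → run C
t=10: L0/L1/L2 = FGH/BC/- → run F
t=11: L0/L1/L2 = FGH/BC/- → run F
t=12: L0/L1/L2 = FGH/BC/- → run F
t=13: L0/L1/L2 = FGH/BC/- → run F
t=14: L0/L1/L2 = GH/BCF/- → run G
t=15: L0/L1/L2 = GH/BCF/- → run G
t=16: L0/L1/L2 = GH/BCF/- → run G
t=17: L0/L1/L2 = H/BCF/- → run H
t=18: L0/L1/L2 = H/BCF/- → run H
t=19: L0/L1/L2 = H/BCF/- → run H
t=20: L0/L1/L2 = H/BCF/- → run H
t=21: L0/L1/L2 = -/BCFH/- → run B
t=22: L0/L1/L2 = -/BCFH/- → run B
t=23: L0/L1/L2 = -/BCFH/- → run B
t=24: L0/L1/L2 = -/BCFH/- → run B
t=25: L0/L1/L2 = -/CFH/- → run C
t=26: L0/L1/L2 = -/CFH/- → run C
t=27: L0/L1/L2 = -/CFH/- → run C
t=28: L0/L1/L2 = -/FH/- → run F
t=29: L0/L1/L2 = -/FH/- → run F
t=30: L0/L1/L2 = -/FH/- → run F
t=31: L0/L1/L2 = -/H/- → run H
t=32: L0/L1/L2 = -/H/- → run H
t=33: (idle)
t=34: (idle)
t=35: (idle)
t=36: (idle)

running at tick 28 = F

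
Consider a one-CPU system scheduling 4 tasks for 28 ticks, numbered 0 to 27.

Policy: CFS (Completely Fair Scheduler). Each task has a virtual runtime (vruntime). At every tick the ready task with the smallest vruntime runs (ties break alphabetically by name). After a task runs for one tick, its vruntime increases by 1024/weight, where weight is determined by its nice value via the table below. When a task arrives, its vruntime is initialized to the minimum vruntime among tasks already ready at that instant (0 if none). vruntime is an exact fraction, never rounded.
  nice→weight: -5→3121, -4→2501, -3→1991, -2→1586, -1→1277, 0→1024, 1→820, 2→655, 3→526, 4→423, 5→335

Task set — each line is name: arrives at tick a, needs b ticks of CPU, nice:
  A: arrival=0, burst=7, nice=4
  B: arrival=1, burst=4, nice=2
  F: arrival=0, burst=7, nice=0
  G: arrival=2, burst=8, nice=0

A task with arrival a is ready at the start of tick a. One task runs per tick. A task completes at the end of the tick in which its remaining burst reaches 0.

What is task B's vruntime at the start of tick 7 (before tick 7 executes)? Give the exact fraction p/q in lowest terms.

t=0: vr[A=0 F=0] → run A
t=1: vr[A=1024/423 B=0 F=0] → run B
t=2: vr[A=1024/423 B=1024/655 F=0 G=0] → run F
t=3: vr[A=1024/423 B=1024/655 F=1 G=0] → run G
t=4: vr[A=1024/423 B=1024/655 F=1 G=1] → run F
t=5: vr[A=1024/423 B=1024/655 F=2 G=1] → run G
t=6: vr[A=1024/423 B=1024/655 F=2 G=2] → run B
t=7: vr[A=1024/423 B=2048/655 F=2 G=2] → run F
t=8: vr[A=1024/423 B=2048/655 F=3 G=2] → run G
t=9: vr[A=1024/423 B=2048/655 F=3 G=3] → run A
t=10: vr[A=2048/423 B=2048/655 F=3 G=3] → run F
t=11: vr[A=2048/423 B=2048/655 F=4 G=3] → run G
t=12: vr[A=2048/423 B=2048/655 F=4 G=4] → run B
t=13: vr[A=2048/423 B=3072/655 F=4 G=4] → run F
t=14: vr[A=2048/423 B=3072/655 F=5 G=4] → run G
t=15: vr[A=2048/423 B=3072/655 F=5 G=5] → run B
t=16: vr[A=2048/423 F=5 G=5] → run A
t=17: vr[A=1024/141 F=5 G=5] → run F
t=18: vr[A=1024/141 F=6 G=5] → run G
t=19: vr[A=1024/141 F=6 G=6] → run F
t=20: vr[A=1024/141 G=6] → run G
t=21: vr[A=1024/141 G=7] → run G
t=22: vr[A=1024/141] → run A
t=23: vr[A=4096/423] → run A
t=24: vr[A=5120/423] → run A
t=25: vr[A=2048/141] → run A
t=26: (idle)
t=27: (idle)

vruntime(B, start of tick 7) = 2048/655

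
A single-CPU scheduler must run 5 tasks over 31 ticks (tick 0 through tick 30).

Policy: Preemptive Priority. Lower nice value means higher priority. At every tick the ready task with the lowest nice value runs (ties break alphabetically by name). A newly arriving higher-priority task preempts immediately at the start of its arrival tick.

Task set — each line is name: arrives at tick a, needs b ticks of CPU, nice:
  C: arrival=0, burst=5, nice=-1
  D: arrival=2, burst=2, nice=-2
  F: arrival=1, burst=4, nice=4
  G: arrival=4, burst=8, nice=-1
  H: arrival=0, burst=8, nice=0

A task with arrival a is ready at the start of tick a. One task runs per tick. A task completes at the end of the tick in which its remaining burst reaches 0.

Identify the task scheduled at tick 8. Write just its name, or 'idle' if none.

t=0: ready={C,H} → run C
t=1: ready={C,F,H} → run C
t=2: ready={C,D,F,H} → run D
t=3: ready={C,D,F,H} → run D
t=4: ready={C,F,G,H} → run C
t=5: ready={C,F,G,H} → run C
t=6: ready={C,F,G,H} → run C
t=7: ready={F,G,H} → run G
t=8: ready={F,G,H} → run G
t=9: ready={F,G,H} → run G
t=10: ready={F,G,H} → run G
t=11: ready={F,G,H} → run G
t=12: ready={F,G,H} → run G
t=13: ready={F,G,H} → run G
t=14: ready={F,G,H} → run G
t=15: ready={F,H} → run H
t=16: ready={F,H} → run H
t=17: ready={F,H} → run H
t=18: ready={F,H} → run H
t=19: ready={F,H} → run H
t=20: ready={F,H} → run H
t=21: ready={F,H} → run H
t=22: ready={F,H} → run H
t=23: ready={F} → run F
t=24: ready={F} → run F
t=25: ready={F} → run F
t=26: ready={F} → run F
t=27: (idle)
t=28: (idle)
t=29: (idle)
t=30: (idle)

running at tick 8 = G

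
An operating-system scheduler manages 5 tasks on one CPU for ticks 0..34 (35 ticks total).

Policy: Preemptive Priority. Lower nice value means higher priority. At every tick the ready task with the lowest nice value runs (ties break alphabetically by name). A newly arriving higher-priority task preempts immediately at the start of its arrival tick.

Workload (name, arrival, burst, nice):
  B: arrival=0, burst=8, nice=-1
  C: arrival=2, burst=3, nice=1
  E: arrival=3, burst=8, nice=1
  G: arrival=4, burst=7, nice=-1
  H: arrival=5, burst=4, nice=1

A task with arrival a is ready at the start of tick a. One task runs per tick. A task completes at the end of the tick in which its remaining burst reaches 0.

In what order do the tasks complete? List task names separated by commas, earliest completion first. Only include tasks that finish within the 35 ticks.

completion order = B, G, C, E, H

t=0: ready={B} → run B
t=1: ready={B} → run B
t=2: ready={B,C} → run B
t=3: ready={B,C,E} → run B
t=4: ready={B,C,E,G} → run B
t=5: ready={B,C,E,G,H} → run B
t=6: ready={B,C,E,G,H} → run B
t=7: ready={B,C,E,G,H} → run B
t=8: ready={C,E,G,H} → run G
t=9: ready={C,E,G,H} → run G
t=10: ready={C,E,G,H} → run G
t=11: ready={C,E,G,H} → run G
t=12: ready={C,E,G,H} → run G
t=13: ready={C,E,G,H} → run G
t=14: ready={C,E,G,H} → run G
t=15: ready={C,E,H} → run C
t=16: ready={C,E,H} → run C
t=17: ready={C,E,H} → run C
t=18: ready={E,H} → run E
t=19: ready={E,H} → run E
t=20: ready={E,H} → run E
t=21: ready={E,H} → run E
t=22: ready={E,H} → run E
t=23: ready={E,H} → run E
t=24: ready={E,H} → run E
t=25: ready={E,H} → run E
t=26: ready={H} → run H
t=27: ready={H} → run H
t=28: ready={H} → run H
t=29: ready={H} → run H
t=30: (idle)
t=31: (idle)
t=32: (idle)
t=33: (idle)
t=34: (idle)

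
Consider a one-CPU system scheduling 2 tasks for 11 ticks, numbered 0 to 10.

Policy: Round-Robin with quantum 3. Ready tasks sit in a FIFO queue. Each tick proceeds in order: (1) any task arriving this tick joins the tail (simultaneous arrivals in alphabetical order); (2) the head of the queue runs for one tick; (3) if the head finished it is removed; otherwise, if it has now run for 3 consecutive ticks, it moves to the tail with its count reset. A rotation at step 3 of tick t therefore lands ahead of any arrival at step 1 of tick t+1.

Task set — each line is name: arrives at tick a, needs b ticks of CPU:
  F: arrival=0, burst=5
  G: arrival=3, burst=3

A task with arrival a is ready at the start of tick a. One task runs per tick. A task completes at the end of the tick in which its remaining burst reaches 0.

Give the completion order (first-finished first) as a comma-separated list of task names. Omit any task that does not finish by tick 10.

t=0: queue=[F] q_used=0 → run F
t=1: queue=[F] q_used=1 → run F
t=2: queue=[F] q_used=2 → run F
t=3: queue=[F,G] q_used=0 → run F
t=4: queue=[F,G] q_used=1 → run F
t=5: queue=[G] q_used=0 → run G
t=6: queue=[G] q_used=1 → run G
t=7: queue=[G] q_used=2 → run G
t=8: (idle)
t=9: (idle)
t=10: (idle)

completion order = F, G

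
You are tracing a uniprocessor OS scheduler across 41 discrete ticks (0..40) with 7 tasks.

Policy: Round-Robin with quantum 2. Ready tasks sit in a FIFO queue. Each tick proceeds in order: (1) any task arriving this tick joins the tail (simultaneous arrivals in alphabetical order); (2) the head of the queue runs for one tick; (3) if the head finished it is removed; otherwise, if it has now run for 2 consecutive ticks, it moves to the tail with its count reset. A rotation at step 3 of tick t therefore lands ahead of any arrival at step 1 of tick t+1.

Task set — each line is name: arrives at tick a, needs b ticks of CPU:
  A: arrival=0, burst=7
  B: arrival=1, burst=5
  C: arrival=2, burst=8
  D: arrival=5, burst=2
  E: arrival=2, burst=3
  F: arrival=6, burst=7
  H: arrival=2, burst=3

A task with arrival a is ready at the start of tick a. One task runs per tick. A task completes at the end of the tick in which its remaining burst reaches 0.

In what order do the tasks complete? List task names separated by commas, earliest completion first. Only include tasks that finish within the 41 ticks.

t=0: queue=[A] q_used=0 → run A
t=1: queue=[A,B] q_used=1 → run A
t=2: queue=[B,A,C,E,H] q_used=0 → run B
t=3: queue=[B,A,C,E,H] q_used=1 → run B
t=4: queue=[A,C,E,H,B] q_used=0 → run A
t=5: queue=[A,C,E,H,B,D] q_used=1 → run A
t=6: queue=[C,E,H,B,D,A,F] q_used=0 → run C
t=7: queue=[C,E,H,B,D,A,F] q_used=1 → run C
t=8: queue=[E,H,B,D,A,F,C] q_used=0 → run E
t=9: queue=[E,H,B,D,A,F,C] q_used=1 → run E
t=10: queue=[H,B,D,A,F,C,E] q_used=0 → run H
t=11: queue=[H,B,D,A,F,C,E] q_used=1 → run H
t=12: queue=[B,D,A,F,C,E,H] q_used=0 → run B
t=13: queue=[B,D,A,F,C,E,H] q_used=1 → run B
t=14: queue=[D,A,F,C,E,H,B] q_used=0 → run D
t=15: queue=[D,A,F,C,E,H,B] q_used=1 → run D
t=16: queue=[A,F,C,E,H,B] q_used=0 → run A
t=17: queue=[A,F,C,E,H,B] q_used=1 → run A
t=18: queue=[F,C,E,H,B,A] q_used=0 → run F
t=19: queue=[F,C,E,H,B,A] q_used=1 → run F
t=20: queue=[C,E,H,B,A,F] q_used=0 → run C
t=21: queue=[C,E,H,B,A,F] q_used=1 → run C
t=22: queue=[E,H,B,A,F,C] q_used=0 → run E
t=23: queue=[H,B,A,F,C] q_used=0 → run H
t=24: queue=[B,A,F,C] q_used=0 → run B
t=25: queue=[A,F,C] q_used=0 → run A
t=26: queue=[F,C] q_used=0 → run F
t=27: queue=[F,C] q_used=1 → run F
t=28: queue=[C,F] q_used=0 → run C
t=29: queue=[C,F] q_used=1 → run C
t=30: queue=[F,C] q_used=0 → run F
t=31: queue=[F,C] q_used=1 → run F
t=32: queue=[C,F] q_used=0 → run C
t=33: queue=[C,F] q_used=1 → run C
t=34: queue=[F] q_used=0 → run F
t=35: (idle)
t=36: (idle)
t=37: (idle)
t=38: (idle)
t=39: (idle)
t=40: (idle)

completion order = D, E, H, B, A, C, F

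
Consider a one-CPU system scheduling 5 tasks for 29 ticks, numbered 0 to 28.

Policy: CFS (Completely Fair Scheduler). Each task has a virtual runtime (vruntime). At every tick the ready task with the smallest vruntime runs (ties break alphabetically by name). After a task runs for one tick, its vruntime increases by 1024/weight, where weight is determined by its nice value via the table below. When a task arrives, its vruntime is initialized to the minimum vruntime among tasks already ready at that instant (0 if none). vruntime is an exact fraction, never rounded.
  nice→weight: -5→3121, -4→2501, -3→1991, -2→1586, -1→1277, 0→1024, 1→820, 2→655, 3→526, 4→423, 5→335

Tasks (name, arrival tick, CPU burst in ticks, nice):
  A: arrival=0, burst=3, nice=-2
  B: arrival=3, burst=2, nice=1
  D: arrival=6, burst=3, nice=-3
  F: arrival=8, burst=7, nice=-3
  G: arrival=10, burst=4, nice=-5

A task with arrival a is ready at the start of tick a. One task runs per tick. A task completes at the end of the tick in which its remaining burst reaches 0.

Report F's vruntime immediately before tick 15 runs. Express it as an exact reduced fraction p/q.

vruntime(F, start of tick 15) = 5120/1991

t=0: vr[A=0] → run A
t=1: vr[A=512/793] → run A
t=2: vr[A=1024/793] → run A
t=3: vr[B=0] → run B
t=4: vr[B=256/205] → run B
t=5: (idle)
t=6: vr[D=0] → run D
t=7: vr[D=1024/1991] → run D
t=8: vr[D=2048/1991 F=2048/1991] → run D
t=9: vr[F=2048/1991] → run F
t=10: vr[F=3072/1991 G=3072/1991] → run F
t=11: vr[F=4096/1991 G=3072/1991] → run G
t=12: vr[F=4096/1991 G=11626496/6213911] → run G
t=13: vr[F=4096/1991 G=13665280/6213911] → run F
t=14: vr[F=5120/1991 G=13665280/6213911] → run G
t=15: vr[F=5120/1991 G=15704064/6213911] → run G
t=16: vr[F=5120/1991] → run F
t=17: vr[F=6144/1991] → run F
t=18: vr[F=7168/1991] → run F
t=19: vr[F=8192/1991] → run F
t=20: (idle)
t=21: (idle)
t=22: (idle)
t=23: (idle)
t=24: (idle)
t=25: (idle)
t=26: (idle)
t=27: (idle)
t=28: (idle)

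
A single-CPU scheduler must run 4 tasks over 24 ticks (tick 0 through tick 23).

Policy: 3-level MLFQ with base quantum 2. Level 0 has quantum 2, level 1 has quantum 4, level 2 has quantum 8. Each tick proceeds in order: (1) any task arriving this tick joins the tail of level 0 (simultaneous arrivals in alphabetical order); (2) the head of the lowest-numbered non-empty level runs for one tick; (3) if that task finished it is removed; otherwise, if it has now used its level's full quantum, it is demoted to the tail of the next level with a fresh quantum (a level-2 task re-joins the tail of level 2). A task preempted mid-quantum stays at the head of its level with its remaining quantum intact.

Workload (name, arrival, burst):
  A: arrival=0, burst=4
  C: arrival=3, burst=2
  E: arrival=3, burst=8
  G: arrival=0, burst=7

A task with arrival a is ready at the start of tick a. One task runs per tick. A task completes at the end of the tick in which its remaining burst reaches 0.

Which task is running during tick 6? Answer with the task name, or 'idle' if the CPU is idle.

t=0: L0/L1/L2 = AG/-/- → run A
t=1: L0/L1/L2 = AG/-/- → run A
t=2: L0/L1/L2 = G/A/- → run G
t=3: L0/L1/L2 = GCE/A/- → run G
t=4: L0/L1/L2 = CE/AG/- → run C
t=5: L0/L1/L2 = CE/AG/- → run C
t=6: L0/L1/L2 = E/AG/- → run E
t=7: L0/L1/L2 = E/AG/- → run E
t=8: L0/L1/L2 = -/AGE/- → run A
t=9: L0/L1/L2 = -/AGE/- → run A
t=10: L0/L1/L2 = -/GE/- → run G
t=11: L0/L1/L2 = -/GE/- → run G
t=12: L0/L1/L2 = -/GE/- → run G
t=13: L0/L1/L2 = -/GE/- → run G
t=14: L0/L1/L2 = -/E/G → run E
t=15: L0/L1/L2 = -/E/G → run E
t=16: L0/L1/L2 = -/E/G → run E
t=17: L0/L1/L2 = -/E/G → run E
t=18: L0/L1/L2 = -/-/GE → run G
t=19: L0/L1/L2 = -/-/E → run E
t=20: L0/L1/L2 = -/-/E → run E
t=21: (idle)
t=22: (idle)
t=23: (idle)

running at tick 6 = E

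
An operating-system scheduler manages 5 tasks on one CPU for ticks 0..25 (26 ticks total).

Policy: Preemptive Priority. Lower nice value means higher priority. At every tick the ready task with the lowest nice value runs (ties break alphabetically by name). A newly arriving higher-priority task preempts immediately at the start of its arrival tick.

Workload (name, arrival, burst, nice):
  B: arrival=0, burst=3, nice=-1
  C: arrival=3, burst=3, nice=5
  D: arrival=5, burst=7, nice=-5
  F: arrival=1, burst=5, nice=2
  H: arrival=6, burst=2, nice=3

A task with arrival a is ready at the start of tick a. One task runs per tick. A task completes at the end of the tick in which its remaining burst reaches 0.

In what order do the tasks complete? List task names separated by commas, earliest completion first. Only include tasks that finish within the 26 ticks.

t=0: ready={B} → run B
t=1: ready={B,F} → run B
t=2: ready={B,F} → run B
t=3: ready={C,F} → run F
t=4: ready={C,F} → run F
t=5: ready={C,D,F} → run D
t=6: ready={C,D,F,H} → run D
t=7: ready={C,D,F,H} → run D
t=8: ready={C,D,F,H} → run D
t=9: ready={C,D,F,H} → run D
t=10: ready={C,D,F,H} → run D
t=11: ready={C,D,F,H} → run D
t=12: ready={C,F,H} → run F
t=13: ready={C,F,H} → run F
t=14: ready={C,F,H} → run F
t=15: ready={C,H} → run H
t=16: ready={C,H} → run H
t=17: ready={C} → run C
t=18: ready={C} → run C
t=19: ready={C} → run C
t=20: (idle)
t=21: (idle)
t=22: (idle)
t=23: (idle)
t=24: (idle)
t=25: (idle)

completion order = B, D, F, H, C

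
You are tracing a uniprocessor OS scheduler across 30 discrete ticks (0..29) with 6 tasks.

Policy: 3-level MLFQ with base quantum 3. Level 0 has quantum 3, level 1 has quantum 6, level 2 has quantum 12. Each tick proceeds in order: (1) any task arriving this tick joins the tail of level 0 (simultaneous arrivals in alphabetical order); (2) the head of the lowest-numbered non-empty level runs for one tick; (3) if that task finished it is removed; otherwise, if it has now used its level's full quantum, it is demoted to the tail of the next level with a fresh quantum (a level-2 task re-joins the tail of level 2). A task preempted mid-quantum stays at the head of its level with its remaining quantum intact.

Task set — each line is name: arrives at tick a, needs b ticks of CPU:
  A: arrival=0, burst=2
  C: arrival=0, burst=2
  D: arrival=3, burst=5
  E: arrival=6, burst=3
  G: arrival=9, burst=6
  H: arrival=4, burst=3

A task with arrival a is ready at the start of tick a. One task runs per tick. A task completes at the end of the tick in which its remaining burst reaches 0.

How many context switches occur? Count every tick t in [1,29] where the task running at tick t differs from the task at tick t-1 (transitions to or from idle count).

context switches = 8

t=0: L0/L1/L2 = AC/-/- → run A
t=1: L0/L1/L2 = AC/-/- → run A
t=2: L0/L1/L2 = C/-/- → run C
t=3: L0/L1/L2 = CD/-/- → run C
t=4: L0/L1/L2 = DH/-/- → run D
t=5: L0/L1/L2 = DH/-/- → run D
t=6: L0/L1/L2 = DHE/-/- → run D
t=7: L0/L1/L2 = HE/D/- → run H
t=8: L0/L1/L2 = HE/D/- → run H
t=9: L0/L1/L2 = HEG/D/- → run H
t=10: L0/L1/L2 = EG/D/- → run E
t=11: L0/L1/L2 = EG/D/- → run E
t=12: L0/L1/L2 = EG/D/- → run E
t=13: L0/L1/L2 = G/D/- → run G
t=14: L0/L1/L2 = G/D/- → run G
t=15: L0/L1/L2 = G/D/- → run G
t=16: L0/L1/L2 = -/DG/- → run D
t=17: L0/L1/L2 = -/DG/- → run D
t=18: L0/L1/L2 = -/G/- → run G
t=19: L0/L1/L2 = -/G/- → run G
t=20: L0/L1/L2 = -/G/- → run G
t=21: (idle)
t=22: (idle)
t=23: (idle)
t=24: (idle)
t=25: (idle)
t=26: (idle)
t=27: (idle)
t=28: (idle)
t=29: (idle)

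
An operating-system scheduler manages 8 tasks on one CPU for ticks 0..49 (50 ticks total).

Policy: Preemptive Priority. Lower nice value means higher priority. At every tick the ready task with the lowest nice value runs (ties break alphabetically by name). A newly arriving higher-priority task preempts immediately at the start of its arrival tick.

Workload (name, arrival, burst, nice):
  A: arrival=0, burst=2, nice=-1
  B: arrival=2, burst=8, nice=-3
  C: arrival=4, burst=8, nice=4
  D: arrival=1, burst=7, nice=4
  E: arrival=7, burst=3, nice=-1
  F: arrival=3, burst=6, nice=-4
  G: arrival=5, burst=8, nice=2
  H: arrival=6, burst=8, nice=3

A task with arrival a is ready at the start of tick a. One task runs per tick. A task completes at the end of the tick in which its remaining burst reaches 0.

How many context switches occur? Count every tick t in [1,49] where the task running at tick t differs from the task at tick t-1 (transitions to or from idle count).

context switches = 8

t=0: ready={A} → run A
t=1: ready={A,D} → run A
t=2: ready={B,D} → run B
t=3: ready={B,D,F} → run F
t=4: ready={B,C,D,F} → run F
t=5: ready={B,C,D,F,G} → run F
t=6: ready={B,C,D,F,G,H} → run F
t=7: ready={B,C,D,E,F,G,H} → run F
t=8: ready={B,C,D,E,F,G,H} → run F
t=9: ready={B,C,D,E,G,H} → run B
t=10: ready={B,C,D,E,G,H} → run B
t=11: ready={B,C,D,E,G,H} → run B
t=12: ready={B,C,D,E,G,H} → run B
t=13: ready={B,C,D,E,G,H} → run B
t=14: ready={B,C,D,E,G,H} → run B
t=15: ready={B,C,D,E,G,H} → run B
t=16: ready={C,D,E,G,H} → run E
t=17: ready={C,D,E,G,H} → run E
t=18: ready={C,D,E,G,H} → run E
t=19: ready={C,D,G,H} → run G
t=20: ready={C,D,G,H} → run G
t=21: ready={C,D,G,H} → run G
t=22: ready={C,D,G,H} → run G
t=23: ready={C,D,G,H} → run G
t=24: ready={C,D,G,H} → run G
t=25: ready={C,D,G,H} → run G
t=26: ready={C,D,G,H} → run G
t=27: ready={C,D,H} → run H
t=28: ready={C,D,H} → run H
t=29: ready={C,D,H} → run H
t=30: ready={C,D,H} → run H
t=31: ready={C,D,H} → run H
t=32: ready={C,D,H} → run H
t=33: ready={C,D,H} → run H
t=34: ready={C,D,H} → run H
t=35: ready={C,D} → run C
t=36: ready={C,D} → run C
t=37: ready={C,D} → run C
t=38: ready={C,D} → run C
t=39: ready={C,D} → run C
t=40: ready={C,D} → run C
t=41: ready={C,D} → run C
t=42: ready={C,D} → run C
t=43: ready={D} → run D
t=44: ready={D} → run D
t=45: ready={D} → run D
t=46: ready={D} → run D
t=47: ready={D} → run D
t=48: ready={D} → run D
t=49: ready={D} → run D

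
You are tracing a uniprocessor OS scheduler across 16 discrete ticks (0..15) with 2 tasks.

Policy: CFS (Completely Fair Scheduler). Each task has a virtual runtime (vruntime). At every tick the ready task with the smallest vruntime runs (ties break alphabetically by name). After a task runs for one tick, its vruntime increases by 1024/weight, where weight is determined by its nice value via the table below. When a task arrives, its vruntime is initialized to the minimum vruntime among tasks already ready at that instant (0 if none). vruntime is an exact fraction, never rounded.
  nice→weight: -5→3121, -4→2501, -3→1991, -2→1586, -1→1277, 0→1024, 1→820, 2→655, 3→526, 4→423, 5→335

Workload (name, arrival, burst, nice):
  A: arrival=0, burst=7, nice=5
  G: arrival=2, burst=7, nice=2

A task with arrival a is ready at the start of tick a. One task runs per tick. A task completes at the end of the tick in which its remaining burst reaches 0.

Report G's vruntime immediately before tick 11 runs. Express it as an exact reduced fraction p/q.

vruntime(G, start of tick 11) = 679936/43885

t=0: vr[A=0] → run A
t=1: vr[A=1024/335] → run A
t=2: vr[A=2048/335 G=2048/335] → run A
t=3: vr[A=3072/335 G=2048/335] → run G
t=4: vr[A=3072/335 G=336896/43885] → run G
t=5: vr[A=3072/335 G=405504/43885] → run A
t=6: vr[A=4096/335 G=405504/43885] → run G
t=7: vr[A=4096/335 G=474112/43885] → run G
t=8: vr[A=4096/335 G=108544/8777] → run A
t=9: vr[A=1024/67 G=108544/8777] → run G
t=10: vr[A=1024/67 G=611328/43885] → run G
t=11: vr[A=1024/67 G=679936/43885] → run A
t=12: vr[A=6144/335 G=679936/43885] → run G
t=13: vr[A=6144/335] → run A
t=14: (idle)
t=15: (idle)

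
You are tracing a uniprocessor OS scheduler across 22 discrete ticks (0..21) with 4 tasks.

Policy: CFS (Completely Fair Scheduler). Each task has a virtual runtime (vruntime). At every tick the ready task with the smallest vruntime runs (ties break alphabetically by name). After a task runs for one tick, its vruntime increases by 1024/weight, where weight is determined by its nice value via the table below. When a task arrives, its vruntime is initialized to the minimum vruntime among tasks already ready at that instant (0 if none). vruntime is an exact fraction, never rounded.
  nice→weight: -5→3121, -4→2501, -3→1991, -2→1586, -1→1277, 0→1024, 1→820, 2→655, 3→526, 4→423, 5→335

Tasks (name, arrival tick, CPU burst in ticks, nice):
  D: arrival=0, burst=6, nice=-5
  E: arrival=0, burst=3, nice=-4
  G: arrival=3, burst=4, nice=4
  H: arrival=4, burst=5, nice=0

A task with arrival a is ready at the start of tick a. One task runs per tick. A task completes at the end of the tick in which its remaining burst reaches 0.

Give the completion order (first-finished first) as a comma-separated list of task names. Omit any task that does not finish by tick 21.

completion order = E, D, H, G

t=0: vr[D=0 E=0] → run D
t=1: vr[D=1024/3121 E=0] → run E
t=2: vr[D=1024/3121 E=1024/2501] → run D
t=3: vr[D=2048/3121 E=1024/2501 G=1024/2501] → run E
t=4: vr[D=2048/3121 E=2048/2501 G=1024/2501 H=1024/2501] → run G
t=5: vr[D=2048/3121 E=2048/2501 G=2994176/1057923 H=1024/2501] → run H
t=6: vr[D=2048/3121 E=2048/2501 G=2994176/1057923 H=3525/2501] → run D
t=7: vr[D=3072/3121 E=2048/2501 G=2994176/1057923 H=3525/2501] → run E
t=8: vr[D=3072/3121 G=2994176/1057923 H=3525/2501] → run D
t=9: vr[D=4096/3121 G=2994176/1057923 H=3525/2501] → run D
t=10: vr[D=5120/3121 G=2994176/1057923 H=3525/2501] → run H
t=11: vr[D=5120/3121 G=2994176/1057923 H=6026/2501] → run D
t=12: vr[G=2994176/1057923 H=6026/2501] → run H
t=13: vr[G=2994176/1057923 H=8527/2501] → run G
t=14: vr[G=5555200/1057923 H=8527/2501] → run H
t=15: vr[G=5555200/1057923 H=11028/2501] → run H
t=16: vr[G=5555200/1057923] → run G
t=17: vr[G=2705408/352641] → run G
t=18: (idle)
t=19: (idle)
t=20: (idle)
t=21: (idle)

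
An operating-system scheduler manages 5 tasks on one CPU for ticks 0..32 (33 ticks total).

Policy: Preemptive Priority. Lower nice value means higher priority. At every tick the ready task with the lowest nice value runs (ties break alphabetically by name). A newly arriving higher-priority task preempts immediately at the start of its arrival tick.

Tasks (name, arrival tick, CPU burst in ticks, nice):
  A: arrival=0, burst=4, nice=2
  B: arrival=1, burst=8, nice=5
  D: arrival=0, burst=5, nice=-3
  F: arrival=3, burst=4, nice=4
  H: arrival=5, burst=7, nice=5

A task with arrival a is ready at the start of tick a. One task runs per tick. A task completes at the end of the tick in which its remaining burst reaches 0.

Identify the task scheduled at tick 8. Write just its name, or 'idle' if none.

running at tick 8 = A

t=0: ready={A,D} → run D
t=1: ready={A,B,D} → run D
t=2: ready={A,B,D} → run D
t=3: ready={A,B,D,F} → run D
t=4: ready={A,B,D,F} → run D
t=5: ready={A,B,F,H} → run A
t=6: ready={A,B,F,H} → run A
t=7: ready={A,B,F,H} → run A
t=8: ready={A,B,F,H} → run A
t=9: ready={B,F,H} → run F
t=10: ready={B,F,H} → run F
t=11: ready={B,F,H} → run F
t=12: ready={B,F,H} → run F
t=13: ready={B,H} → run B
t=14: ready={B,H} → run B
t=15: ready={B,H} → run B
t=16: ready={B,H} → run B
t=17: ready={B,H} → run B
t=18: ready={B,H} → run B
t=19: ready={B,H} → run B
t=20: ready={B,H} → run B
t=21: ready={H} → run H
t=22: ready={H} → run H
t=23: ready={H} → run H
t=24: ready={H} → run H
t=25: ready={H} → run H
t=26: ready={H} → run H
t=27: ready={H} → run H
t=28: (idle)
t=29: (idle)
t=30: (idle)
t=31: (idle)
t=32: (idle)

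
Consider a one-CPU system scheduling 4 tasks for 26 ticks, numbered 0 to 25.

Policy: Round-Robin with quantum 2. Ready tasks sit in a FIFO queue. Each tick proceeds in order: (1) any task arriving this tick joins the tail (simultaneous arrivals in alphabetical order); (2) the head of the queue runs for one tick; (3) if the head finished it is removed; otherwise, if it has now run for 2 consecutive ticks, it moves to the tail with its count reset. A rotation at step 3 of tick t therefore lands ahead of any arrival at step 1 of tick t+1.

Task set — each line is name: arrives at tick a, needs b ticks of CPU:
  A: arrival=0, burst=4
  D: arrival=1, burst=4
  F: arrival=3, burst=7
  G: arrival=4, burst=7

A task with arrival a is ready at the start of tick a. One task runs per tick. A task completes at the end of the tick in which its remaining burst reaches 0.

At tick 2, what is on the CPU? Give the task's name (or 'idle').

running at tick 2 = D

t=0: queue=[A] q_used=0 → run A
t=1: queue=[A,D] q_used=1 → run A
t=2: queue=[D,A] q_used=0 → run D
t=3: queue=[D,A,F] q_used=1 → run D
t=4: queue=[A,F,D,G] q_used=0 → run A
t=5: queue=[A,F,D,G] q_used=1 → run A
t=6: queue=[F,D,G] q_used=0 → run F
t=7: queue=[F,D,G] q_used=1 → run F
t=8: queue=[D,G,F] q_used=0 → run D
t=9: queue=[D,G,F] q_used=1 → run D
t=10: queue=[G,F] q_used=0 → run G
t=11: queue=[G,F] q_used=1 → run G
t=12: queue=[F,G] q_used=0 → run F
t=13: queue=[F,G] q_used=1 → run F
t=14: queue=[G,F] q_used=0 → run G
t=15: queue=[G,F] q_used=1 → run G
t=16: queue=[F,G] q_used=0 → run F
t=17: queue=[F,G] q_used=1 → run F
t=18: queue=[G,F] q_used=0 → run G
t=19: queue=[G,F] q_used=1 → run G
t=20: queue=[F,G] q_used=0 → run F
t=21: queue=[G] q_used=0 → run G
t=22: (idle)
t=23: (idle)
t=24: (idle)
t=25: (idle)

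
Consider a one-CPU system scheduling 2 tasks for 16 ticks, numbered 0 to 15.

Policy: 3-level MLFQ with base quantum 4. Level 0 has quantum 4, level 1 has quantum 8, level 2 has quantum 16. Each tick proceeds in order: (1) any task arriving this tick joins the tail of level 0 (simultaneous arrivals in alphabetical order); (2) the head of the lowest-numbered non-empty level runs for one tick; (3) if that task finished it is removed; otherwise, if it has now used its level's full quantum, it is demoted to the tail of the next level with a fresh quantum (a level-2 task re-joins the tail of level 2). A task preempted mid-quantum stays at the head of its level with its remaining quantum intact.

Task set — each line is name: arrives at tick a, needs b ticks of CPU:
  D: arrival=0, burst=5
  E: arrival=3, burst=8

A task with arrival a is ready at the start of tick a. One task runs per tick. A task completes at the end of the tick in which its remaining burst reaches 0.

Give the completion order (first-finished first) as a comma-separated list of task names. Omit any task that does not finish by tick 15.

completion order = D, E

t=0: L0/L1/L2 = D/-/- → run D
t=1: L0/L1/L2 = D/-/- → run D
t=2: L0/L1/L2 = D/-/- → run D
t=3: L0/L1/L2 = DE/-/- → run D
t=4: L0/L1/L2 = E/D/- → run E
t=5: L0/L1/L2 = E/D/- → run E
t=6: L0/L1/L2 = E/D/- → run E
t=7: L0/L1/L2 = E/D/- → run E
t=8: L0/L1/L2 = -/DE/- → run D
t=9: L0/L1/L2 = -/E/- → run E
t=10: L0/L1/L2 = -/E/- → run E
t=11: L0/L1/L2 = -/E/- → run E
t=12: L0/L1/L2 = -/E/- → run E
t=13: (idle)
t=14: (idle)
t=15: (idle)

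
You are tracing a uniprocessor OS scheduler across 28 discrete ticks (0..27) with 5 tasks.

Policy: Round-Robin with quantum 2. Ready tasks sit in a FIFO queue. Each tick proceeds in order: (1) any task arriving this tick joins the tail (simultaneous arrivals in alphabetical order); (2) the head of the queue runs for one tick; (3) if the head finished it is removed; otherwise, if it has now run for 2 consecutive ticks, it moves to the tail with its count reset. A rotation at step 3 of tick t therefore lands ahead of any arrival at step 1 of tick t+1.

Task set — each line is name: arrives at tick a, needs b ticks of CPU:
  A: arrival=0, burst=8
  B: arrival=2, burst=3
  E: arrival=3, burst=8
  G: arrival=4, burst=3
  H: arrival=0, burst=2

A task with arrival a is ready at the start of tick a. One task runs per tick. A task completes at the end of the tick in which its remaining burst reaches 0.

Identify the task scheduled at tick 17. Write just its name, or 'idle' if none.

running at tick 17 = G

t=0: queue=[A,H] q_used=0 → run A
t=1: queue=[A,H] q_used=1 → run A
t=2: queue=[H,A,B] q_used=0 → run H
t=3: queue=[H,A,B,E] q_used=1 → run H
t=4: queue=[A,B,E,G] q_used=0 → run A
t=5: queue=[A,B,E,G] q_used=1 → run A
t=6: queue=[B,E,G,A] q_used=0 → run B
t=7: queue=[B,E,G,A] q_used=1 → run B
t=8: queue=[E,G,A,B] q_used=0 → run E
t=9: queue=[E,G,A,B] q_used=1 → run E
t=10: queue=[G,A,B,E] q_used=0 → run G
t=11: queue=[G,A,B,E] q_used=1 → run G
t=12: queue=[A,B,E,G] q_used=0 → run A
t=13: queue=[A,B,E,G] q_used=1 → run A
t=14: queue=[B,E,G,A] q_used=0 → run B
t=15: queue=[E,G,A] q_used=0 → run E
t=16: queue=[E,G,A] q_used=1 → run E
t=17: queue=[G,A,E] q_used=0 → run G
t=18: queue=[A,E] q_used=0 → run A
t=19: queue=[A,E] q_used=1 → run A
t=20: queue=[E] q_used=0 → run E
t=21: queue=[E] q_used=1 → run E
t=22: queue=[E] q_used=0 → run E
t=23: queue=[E] q_used=1 → run E
t=24: (idle)
t=25: (idle)
t=26: (idle)
t=27: (idle)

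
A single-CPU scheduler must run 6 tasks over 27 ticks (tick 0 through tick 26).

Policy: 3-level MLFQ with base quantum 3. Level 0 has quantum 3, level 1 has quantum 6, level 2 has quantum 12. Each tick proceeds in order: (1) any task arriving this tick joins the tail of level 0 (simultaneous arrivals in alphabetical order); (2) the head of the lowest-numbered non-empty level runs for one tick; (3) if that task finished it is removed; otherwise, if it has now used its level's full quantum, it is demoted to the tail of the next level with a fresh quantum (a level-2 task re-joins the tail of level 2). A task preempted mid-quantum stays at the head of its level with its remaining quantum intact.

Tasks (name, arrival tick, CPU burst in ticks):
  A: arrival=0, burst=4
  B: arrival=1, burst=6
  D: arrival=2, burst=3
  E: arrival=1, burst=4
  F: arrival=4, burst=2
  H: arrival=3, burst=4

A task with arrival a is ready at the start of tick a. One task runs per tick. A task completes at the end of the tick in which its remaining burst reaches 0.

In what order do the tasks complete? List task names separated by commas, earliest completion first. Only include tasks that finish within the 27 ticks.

t=0: L0/L1/L2 = A/-/- → run A
t=1: L0/L1/L2 = ABE/-/- → run A
t=2: L0/L1/L2 = ABED/-/- → run A
t=3: L0/L1/L2 = BEDH/A/- → run B
t=4: L0/L1/L2 = BEDHF/A/- → run B
t=5: L0/L1/L2 = BEDHF/A/- → run B
t=6: L0/L1/L2 = EDHF/AB/- → run E
t=7: L0/L1/L2 = EDHF/AB/- → run E
t=8: L0/L1/L2 = EDHF/AB/- → run E
t=9: L0/L1/L2 = DHF/ABE/- → run D
t=10: L0/L1/L2 = DHF/ABE/- → run D
t=11: L0/L1/L2 = DHF/ABE/- → run D
t=12: L0/L1/L2 = HF/ABE/- → run H
t=13: L0/L1/L2 = HF/ABE/- → run H
t=14: L0/L1/L2 = HF/ABE/- → run H
t=15: L0/L1/L2 = F/ABEH/- → run F
t=16: L0/L1/L2 = F/ABEH/- → run F
t=17: L0/L1/L2 = -/ABEH/- → run A
t=18: L0/L1/L2 = -/BEH/- → run B
t=19: L0/L1/L2 = -/BEH/- → run B
t=20: L0/L1/L2 = -/BEH/- → run B
t=21: L0/L1/L2 = -/EH/- → run E
t=22: L0/L1/L2 = -/H/- → run H
t=23: (idle)
t=24: (idle)
t=25: (idle)
t=26: (idle)

completion order = D, F, A, B, E, H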